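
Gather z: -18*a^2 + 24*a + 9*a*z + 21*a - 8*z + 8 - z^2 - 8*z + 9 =-18*a^2 + 45*a - z^2 + z*(9*a - 16) + 17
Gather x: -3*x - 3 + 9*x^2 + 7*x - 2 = 9*x^2 + 4*x - 5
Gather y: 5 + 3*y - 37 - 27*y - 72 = -24*y - 104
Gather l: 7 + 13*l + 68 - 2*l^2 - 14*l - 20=-2*l^2 - l + 55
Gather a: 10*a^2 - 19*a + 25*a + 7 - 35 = 10*a^2 + 6*a - 28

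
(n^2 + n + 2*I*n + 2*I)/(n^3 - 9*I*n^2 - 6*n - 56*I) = (n + 1)/(n^2 - 11*I*n - 28)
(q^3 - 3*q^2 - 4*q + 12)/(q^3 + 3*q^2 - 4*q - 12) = (q - 3)/(q + 3)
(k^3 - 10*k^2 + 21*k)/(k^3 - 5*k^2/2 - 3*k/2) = 2*(k - 7)/(2*k + 1)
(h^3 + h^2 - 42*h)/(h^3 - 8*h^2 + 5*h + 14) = h*(h^2 + h - 42)/(h^3 - 8*h^2 + 5*h + 14)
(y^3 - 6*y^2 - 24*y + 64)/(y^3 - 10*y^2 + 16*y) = (y + 4)/y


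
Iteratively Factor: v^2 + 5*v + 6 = (v + 3)*(v + 2)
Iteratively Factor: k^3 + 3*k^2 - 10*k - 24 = (k + 2)*(k^2 + k - 12) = (k + 2)*(k + 4)*(k - 3)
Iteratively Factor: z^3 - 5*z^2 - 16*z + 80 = (z + 4)*(z^2 - 9*z + 20) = (z - 4)*(z + 4)*(z - 5)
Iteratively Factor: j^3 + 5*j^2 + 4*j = (j)*(j^2 + 5*j + 4) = j*(j + 4)*(j + 1)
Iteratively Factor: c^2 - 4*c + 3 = (c - 3)*(c - 1)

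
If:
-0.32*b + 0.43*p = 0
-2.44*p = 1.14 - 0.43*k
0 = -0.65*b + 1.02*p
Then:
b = 0.00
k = 2.65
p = 0.00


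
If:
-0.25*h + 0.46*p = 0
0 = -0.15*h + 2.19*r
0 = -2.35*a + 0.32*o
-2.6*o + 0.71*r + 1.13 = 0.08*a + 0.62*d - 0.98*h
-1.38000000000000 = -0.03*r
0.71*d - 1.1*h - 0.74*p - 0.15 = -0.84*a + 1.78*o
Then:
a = -6.34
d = 1311.99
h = 671.60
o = -46.53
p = 365.00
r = 46.00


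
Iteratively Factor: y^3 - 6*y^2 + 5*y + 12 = (y - 3)*(y^2 - 3*y - 4) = (y - 4)*(y - 3)*(y + 1)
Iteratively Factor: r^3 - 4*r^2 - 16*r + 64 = (r + 4)*(r^2 - 8*r + 16) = (r - 4)*(r + 4)*(r - 4)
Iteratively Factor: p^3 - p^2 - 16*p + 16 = (p + 4)*(p^2 - 5*p + 4) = (p - 4)*(p + 4)*(p - 1)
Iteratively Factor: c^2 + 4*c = (c)*(c + 4)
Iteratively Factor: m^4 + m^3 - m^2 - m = (m + 1)*(m^3 - m) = (m + 1)^2*(m^2 - m) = m*(m + 1)^2*(m - 1)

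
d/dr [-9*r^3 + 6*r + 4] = 6 - 27*r^2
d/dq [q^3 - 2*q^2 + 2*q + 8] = 3*q^2 - 4*q + 2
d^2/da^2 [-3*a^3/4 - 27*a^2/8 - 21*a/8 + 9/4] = -9*a/2 - 27/4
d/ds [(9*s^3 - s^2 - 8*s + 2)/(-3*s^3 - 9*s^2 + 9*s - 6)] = (-28*s^4 + 38*s^3 - 75*s^2 + 16*s + 10)/(3*(s^6 + 6*s^5 + 3*s^4 - 14*s^3 + 21*s^2 - 12*s + 4))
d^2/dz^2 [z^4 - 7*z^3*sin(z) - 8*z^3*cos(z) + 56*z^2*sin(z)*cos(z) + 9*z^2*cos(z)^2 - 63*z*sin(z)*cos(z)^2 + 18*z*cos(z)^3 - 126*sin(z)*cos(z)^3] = 7*z^3*sin(z) + 8*z^3*cos(z) + 48*z^2*sin(z) - 112*z^2*sin(2*z) - 42*z^2*cos(z) - 18*z^2*cos(2*z) + 12*z^2 - 105*z*sin(z)/4 - 36*z*sin(2*z) + 567*z*sin(3*z)/4 - 123*z*cos(z)/2 + 224*z*cos(2*z) - 81*z*cos(3*z)/2 - 27*sin(z) + 182*sin(2*z) - 27*sin(3*z) + 252*sin(4*z) - 63*cos(z)/2 + 9*cos(2*z) - 189*cos(3*z)/2 + 9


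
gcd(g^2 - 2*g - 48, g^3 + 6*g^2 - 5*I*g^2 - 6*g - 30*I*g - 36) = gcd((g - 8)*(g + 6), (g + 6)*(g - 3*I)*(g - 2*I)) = g + 6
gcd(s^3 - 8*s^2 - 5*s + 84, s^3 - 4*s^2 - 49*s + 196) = s^2 - 11*s + 28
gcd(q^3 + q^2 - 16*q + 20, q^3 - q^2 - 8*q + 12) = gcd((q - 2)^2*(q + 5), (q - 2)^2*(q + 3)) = q^2 - 4*q + 4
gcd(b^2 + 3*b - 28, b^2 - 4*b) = b - 4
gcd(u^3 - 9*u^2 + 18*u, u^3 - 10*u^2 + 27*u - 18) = u^2 - 9*u + 18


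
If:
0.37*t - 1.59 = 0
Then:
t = 4.30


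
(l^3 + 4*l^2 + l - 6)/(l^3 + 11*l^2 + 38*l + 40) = (l^2 + 2*l - 3)/(l^2 + 9*l + 20)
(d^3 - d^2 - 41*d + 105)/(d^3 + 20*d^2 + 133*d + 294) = (d^2 - 8*d + 15)/(d^2 + 13*d + 42)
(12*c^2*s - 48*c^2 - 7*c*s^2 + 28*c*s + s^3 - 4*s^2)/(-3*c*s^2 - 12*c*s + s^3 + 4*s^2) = (-4*c*s + 16*c + s^2 - 4*s)/(s*(s + 4))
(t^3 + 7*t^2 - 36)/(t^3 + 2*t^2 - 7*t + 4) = (t^3 + 7*t^2 - 36)/(t^3 + 2*t^2 - 7*t + 4)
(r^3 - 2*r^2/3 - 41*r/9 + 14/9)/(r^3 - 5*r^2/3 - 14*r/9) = (3*r^2 + 5*r - 2)/(r*(3*r + 2))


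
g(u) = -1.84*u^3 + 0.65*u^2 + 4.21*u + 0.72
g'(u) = -5.52*u^2 + 1.3*u + 4.21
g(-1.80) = 5.98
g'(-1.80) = -16.01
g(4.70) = -156.17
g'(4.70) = -111.62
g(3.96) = -86.68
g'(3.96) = -77.20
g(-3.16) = 51.97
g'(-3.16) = -55.02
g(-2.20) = 14.20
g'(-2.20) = -25.37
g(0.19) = 1.53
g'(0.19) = 4.26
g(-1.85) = 6.81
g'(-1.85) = -17.09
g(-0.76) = -1.30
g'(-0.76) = 0.03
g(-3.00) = 43.62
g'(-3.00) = -49.37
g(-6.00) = 396.30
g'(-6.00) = -202.31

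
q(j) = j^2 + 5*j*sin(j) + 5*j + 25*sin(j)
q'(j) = 5*j*cos(j) + 2*j + 5*sin(j) + 25*cos(j) + 5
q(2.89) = 32.62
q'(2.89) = -26.18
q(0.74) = 23.60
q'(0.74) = 31.05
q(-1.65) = -22.22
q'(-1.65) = -4.61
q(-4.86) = 0.01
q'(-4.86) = 0.33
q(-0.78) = -18.13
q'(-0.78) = 14.92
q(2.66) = 38.12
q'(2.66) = -21.31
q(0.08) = 2.44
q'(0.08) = 30.88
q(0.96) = 30.13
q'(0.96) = 28.11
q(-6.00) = 4.60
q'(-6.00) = -10.40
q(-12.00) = 65.22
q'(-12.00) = -45.85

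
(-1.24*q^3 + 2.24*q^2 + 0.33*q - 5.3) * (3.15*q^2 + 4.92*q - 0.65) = -3.906*q^5 + 0.9552*q^4 + 12.8663*q^3 - 16.5274*q^2 - 26.2905*q + 3.445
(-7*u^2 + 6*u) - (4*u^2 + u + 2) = -11*u^2 + 5*u - 2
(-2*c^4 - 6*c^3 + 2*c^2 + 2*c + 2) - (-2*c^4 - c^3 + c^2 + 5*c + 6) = -5*c^3 + c^2 - 3*c - 4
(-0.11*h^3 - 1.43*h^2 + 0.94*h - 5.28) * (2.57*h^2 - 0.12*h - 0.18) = -0.2827*h^5 - 3.6619*h^4 + 2.6072*h^3 - 13.425*h^2 + 0.4644*h + 0.9504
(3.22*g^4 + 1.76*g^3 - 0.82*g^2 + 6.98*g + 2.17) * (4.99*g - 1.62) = 16.0678*g^5 + 3.566*g^4 - 6.943*g^3 + 36.1586*g^2 - 0.4793*g - 3.5154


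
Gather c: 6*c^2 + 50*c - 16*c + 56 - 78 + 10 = 6*c^2 + 34*c - 12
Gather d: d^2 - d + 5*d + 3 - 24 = d^2 + 4*d - 21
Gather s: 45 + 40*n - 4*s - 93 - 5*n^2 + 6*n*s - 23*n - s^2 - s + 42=-5*n^2 + 17*n - s^2 + s*(6*n - 5) - 6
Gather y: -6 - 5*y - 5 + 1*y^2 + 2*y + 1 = y^2 - 3*y - 10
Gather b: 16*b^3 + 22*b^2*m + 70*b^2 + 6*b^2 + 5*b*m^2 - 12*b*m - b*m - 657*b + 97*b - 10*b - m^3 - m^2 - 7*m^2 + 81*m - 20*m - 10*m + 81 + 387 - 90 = 16*b^3 + b^2*(22*m + 76) + b*(5*m^2 - 13*m - 570) - m^3 - 8*m^2 + 51*m + 378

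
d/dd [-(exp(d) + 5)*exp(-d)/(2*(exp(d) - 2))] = (exp(2*d) + 10*exp(d) - 10)*exp(-d)/(2*(exp(2*d) - 4*exp(d) + 4))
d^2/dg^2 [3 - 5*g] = 0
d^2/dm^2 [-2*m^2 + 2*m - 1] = -4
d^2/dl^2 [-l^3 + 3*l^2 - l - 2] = 6 - 6*l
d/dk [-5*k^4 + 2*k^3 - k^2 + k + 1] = -20*k^3 + 6*k^2 - 2*k + 1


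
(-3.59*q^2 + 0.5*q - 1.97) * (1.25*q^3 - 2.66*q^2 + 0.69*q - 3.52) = -4.4875*q^5 + 10.1744*q^4 - 6.2696*q^3 + 18.222*q^2 - 3.1193*q + 6.9344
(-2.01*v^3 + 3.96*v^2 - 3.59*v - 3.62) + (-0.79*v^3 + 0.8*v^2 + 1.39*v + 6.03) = -2.8*v^3 + 4.76*v^2 - 2.2*v + 2.41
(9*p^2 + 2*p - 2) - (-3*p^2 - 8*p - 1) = 12*p^2 + 10*p - 1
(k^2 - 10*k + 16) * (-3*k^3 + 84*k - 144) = -3*k^5 + 30*k^4 + 36*k^3 - 984*k^2 + 2784*k - 2304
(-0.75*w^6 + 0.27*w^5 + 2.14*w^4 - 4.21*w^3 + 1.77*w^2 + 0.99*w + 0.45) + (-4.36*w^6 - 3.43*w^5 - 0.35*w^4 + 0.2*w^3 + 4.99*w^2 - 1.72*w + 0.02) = -5.11*w^6 - 3.16*w^5 + 1.79*w^4 - 4.01*w^3 + 6.76*w^2 - 0.73*w + 0.47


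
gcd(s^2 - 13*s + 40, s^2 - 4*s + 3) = 1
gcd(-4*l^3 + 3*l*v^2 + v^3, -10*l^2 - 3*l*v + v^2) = 2*l + v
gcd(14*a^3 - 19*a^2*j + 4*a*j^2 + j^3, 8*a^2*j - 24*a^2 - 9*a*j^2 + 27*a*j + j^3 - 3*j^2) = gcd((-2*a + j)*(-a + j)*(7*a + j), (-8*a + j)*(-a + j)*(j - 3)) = a - j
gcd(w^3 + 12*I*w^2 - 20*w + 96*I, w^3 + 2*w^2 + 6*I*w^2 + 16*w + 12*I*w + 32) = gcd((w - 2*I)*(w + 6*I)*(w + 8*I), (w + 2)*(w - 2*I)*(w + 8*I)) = w^2 + 6*I*w + 16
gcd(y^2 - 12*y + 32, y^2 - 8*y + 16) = y - 4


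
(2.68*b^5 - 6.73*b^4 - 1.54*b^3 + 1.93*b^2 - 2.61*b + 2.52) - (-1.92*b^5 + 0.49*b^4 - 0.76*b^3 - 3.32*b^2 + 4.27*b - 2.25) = 4.6*b^5 - 7.22*b^4 - 0.78*b^3 + 5.25*b^2 - 6.88*b + 4.77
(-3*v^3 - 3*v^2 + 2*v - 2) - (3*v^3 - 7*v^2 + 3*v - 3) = -6*v^3 + 4*v^2 - v + 1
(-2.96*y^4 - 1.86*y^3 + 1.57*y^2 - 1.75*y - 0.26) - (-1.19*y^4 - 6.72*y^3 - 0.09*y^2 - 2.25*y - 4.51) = -1.77*y^4 + 4.86*y^3 + 1.66*y^2 + 0.5*y + 4.25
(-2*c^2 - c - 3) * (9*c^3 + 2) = -18*c^5 - 9*c^4 - 27*c^3 - 4*c^2 - 2*c - 6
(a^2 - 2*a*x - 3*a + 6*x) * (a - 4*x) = a^3 - 6*a^2*x - 3*a^2 + 8*a*x^2 + 18*a*x - 24*x^2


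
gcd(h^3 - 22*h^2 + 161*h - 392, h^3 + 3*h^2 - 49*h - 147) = h - 7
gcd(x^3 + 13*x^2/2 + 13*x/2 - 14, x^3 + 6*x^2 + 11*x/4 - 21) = x^2 + 15*x/2 + 14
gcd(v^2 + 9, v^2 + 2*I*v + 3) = v + 3*I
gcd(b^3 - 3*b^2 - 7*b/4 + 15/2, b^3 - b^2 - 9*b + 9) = 1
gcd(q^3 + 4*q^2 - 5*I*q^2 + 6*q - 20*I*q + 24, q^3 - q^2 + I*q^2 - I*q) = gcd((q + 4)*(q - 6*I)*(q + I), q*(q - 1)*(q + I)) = q + I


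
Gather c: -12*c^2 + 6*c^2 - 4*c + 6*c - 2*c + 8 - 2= 6 - 6*c^2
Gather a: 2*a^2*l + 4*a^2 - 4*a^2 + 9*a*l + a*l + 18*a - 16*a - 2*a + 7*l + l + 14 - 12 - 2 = 2*a^2*l + 10*a*l + 8*l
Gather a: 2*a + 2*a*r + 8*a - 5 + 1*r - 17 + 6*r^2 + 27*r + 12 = a*(2*r + 10) + 6*r^2 + 28*r - 10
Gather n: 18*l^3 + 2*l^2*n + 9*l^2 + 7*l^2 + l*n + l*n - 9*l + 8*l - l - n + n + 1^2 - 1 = 18*l^3 + 16*l^2 - 2*l + n*(2*l^2 + 2*l)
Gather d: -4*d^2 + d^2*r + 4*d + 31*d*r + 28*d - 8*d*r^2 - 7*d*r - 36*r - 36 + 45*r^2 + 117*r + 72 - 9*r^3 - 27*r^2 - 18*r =d^2*(r - 4) + d*(-8*r^2 + 24*r + 32) - 9*r^3 + 18*r^2 + 63*r + 36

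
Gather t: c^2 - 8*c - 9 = c^2 - 8*c - 9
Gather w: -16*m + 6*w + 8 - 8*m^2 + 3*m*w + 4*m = -8*m^2 - 12*m + w*(3*m + 6) + 8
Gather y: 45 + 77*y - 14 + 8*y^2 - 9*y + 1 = 8*y^2 + 68*y + 32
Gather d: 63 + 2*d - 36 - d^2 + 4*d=-d^2 + 6*d + 27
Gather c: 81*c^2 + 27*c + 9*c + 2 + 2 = 81*c^2 + 36*c + 4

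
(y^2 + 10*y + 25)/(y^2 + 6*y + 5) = (y + 5)/(y + 1)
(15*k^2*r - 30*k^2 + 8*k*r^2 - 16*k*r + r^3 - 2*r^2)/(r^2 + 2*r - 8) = (15*k^2 + 8*k*r + r^2)/(r + 4)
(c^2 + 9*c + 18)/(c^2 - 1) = (c^2 + 9*c + 18)/(c^2 - 1)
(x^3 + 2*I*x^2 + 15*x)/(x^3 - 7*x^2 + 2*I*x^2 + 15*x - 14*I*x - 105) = x/(x - 7)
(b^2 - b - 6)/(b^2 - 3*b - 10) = (b - 3)/(b - 5)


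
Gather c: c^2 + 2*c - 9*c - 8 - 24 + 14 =c^2 - 7*c - 18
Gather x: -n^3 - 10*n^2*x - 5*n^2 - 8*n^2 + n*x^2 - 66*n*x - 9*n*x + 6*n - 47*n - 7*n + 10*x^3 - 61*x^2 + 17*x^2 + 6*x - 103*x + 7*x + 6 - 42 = -n^3 - 13*n^2 - 48*n + 10*x^3 + x^2*(n - 44) + x*(-10*n^2 - 75*n - 90) - 36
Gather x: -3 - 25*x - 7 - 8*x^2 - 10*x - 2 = -8*x^2 - 35*x - 12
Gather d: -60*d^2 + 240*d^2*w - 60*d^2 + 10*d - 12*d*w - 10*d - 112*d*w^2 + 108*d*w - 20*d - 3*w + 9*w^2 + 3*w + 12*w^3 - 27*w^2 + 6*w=d^2*(240*w - 120) + d*(-112*w^2 + 96*w - 20) + 12*w^3 - 18*w^2 + 6*w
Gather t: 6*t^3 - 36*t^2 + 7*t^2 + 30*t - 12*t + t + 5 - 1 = 6*t^3 - 29*t^2 + 19*t + 4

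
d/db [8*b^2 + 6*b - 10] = 16*b + 6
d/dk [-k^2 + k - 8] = 1 - 2*k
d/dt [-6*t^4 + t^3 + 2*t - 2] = -24*t^3 + 3*t^2 + 2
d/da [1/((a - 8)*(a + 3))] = (5 - 2*a)/(a^4 - 10*a^3 - 23*a^2 + 240*a + 576)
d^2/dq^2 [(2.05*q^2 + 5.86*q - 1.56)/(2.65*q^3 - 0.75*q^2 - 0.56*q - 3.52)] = (28.79225*q^6 + 246.9111*q^5 - 183.0885*q^4 + 339.58458*q^3 + 632.0982*q^2 - 184.06368*q + 34.956544)/(18.609625*q^9 - 15.800625*q^8 - 7.325925*q^7 - 67.901475*q^6 + 43.52412*q^5 + 24.69648*q^4 + 89.457664*q^3 - 31.190016*q^2 - 20.815872*q - 43.614208)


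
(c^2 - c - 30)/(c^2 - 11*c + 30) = (c + 5)/(c - 5)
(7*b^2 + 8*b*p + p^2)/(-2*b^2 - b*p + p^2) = (7*b + p)/(-2*b + p)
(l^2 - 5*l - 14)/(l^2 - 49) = (l + 2)/(l + 7)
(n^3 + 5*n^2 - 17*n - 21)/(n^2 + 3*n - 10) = (n^3 + 5*n^2 - 17*n - 21)/(n^2 + 3*n - 10)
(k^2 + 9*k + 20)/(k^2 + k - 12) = (k + 5)/(k - 3)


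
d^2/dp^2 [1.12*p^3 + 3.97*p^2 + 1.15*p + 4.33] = 6.72*p + 7.94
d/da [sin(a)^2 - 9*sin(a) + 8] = (2*sin(a) - 9)*cos(a)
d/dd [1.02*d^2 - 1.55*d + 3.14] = 2.04*d - 1.55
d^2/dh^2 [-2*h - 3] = 0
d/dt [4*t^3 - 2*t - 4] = 12*t^2 - 2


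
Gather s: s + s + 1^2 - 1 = 2*s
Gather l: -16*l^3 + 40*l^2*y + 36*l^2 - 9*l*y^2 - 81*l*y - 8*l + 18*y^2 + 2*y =-16*l^3 + l^2*(40*y + 36) + l*(-9*y^2 - 81*y - 8) + 18*y^2 + 2*y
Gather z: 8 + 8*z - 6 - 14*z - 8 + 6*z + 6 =0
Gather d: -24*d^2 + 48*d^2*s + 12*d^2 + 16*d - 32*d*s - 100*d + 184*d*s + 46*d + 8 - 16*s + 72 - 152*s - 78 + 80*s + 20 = d^2*(48*s - 12) + d*(152*s - 38) - 88*s + 22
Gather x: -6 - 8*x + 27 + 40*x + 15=32*x + 36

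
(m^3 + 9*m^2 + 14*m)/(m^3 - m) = (m^2 + 9*m + 14)/(m^2 - 1)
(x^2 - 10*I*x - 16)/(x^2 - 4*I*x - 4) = (x - 8*I)/(x - 2*I)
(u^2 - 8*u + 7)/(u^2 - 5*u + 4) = (u - 7)/(u - 4)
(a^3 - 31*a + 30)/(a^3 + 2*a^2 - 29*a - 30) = (a - 1)/(a + 1)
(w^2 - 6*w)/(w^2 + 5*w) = (w - 6)/(w + 5)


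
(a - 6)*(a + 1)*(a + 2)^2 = a^4 - a^3 - 22*a^2 - 44*a - 24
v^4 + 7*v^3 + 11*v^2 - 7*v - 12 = (v - 1)*(v + 1)*(v + 3)*(v + 4)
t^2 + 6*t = t*(t + 6)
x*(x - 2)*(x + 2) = x^3 - 4*x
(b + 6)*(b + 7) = b^2 + 13*b + 42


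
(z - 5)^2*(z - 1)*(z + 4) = z^4 - 7*z^3 - 9*z^2 + 115*z - 100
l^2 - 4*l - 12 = (l - 6)*(l + 2)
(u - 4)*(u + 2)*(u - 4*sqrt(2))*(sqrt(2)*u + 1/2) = sqrt(2)*u^4 - 15*u^3/2 - 2*sqrt(2)*u^3 - 10*sqrt(2)*u^2 + 15*u^2 + 4*sqrt(2)*u + 60*u + 16*sqrt(2)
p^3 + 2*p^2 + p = p*(p + 1)^2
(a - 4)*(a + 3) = a^2 - a - 12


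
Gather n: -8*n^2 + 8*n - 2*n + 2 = -8*n^2 + 6*n + 2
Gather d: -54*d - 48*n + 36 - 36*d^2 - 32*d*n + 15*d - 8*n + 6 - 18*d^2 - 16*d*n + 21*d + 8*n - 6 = -54*d^2 + d*(-48*n - 18) - 48*n + 36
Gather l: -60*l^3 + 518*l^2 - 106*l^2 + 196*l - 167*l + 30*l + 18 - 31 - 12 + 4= -60*l^3 + 412*l^2 + 59*l - 21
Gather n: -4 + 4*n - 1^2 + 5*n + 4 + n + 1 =10*n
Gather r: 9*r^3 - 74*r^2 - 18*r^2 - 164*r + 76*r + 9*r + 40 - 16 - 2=9*r^3 - 92*r^2 - 79*r + 22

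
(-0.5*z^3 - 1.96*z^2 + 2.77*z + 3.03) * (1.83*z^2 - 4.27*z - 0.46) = -0.915*z^5 - 1.4518*z^4 + 13.6683*z^3 - 5.3814*z^2 - 14.2123*z - 1.3938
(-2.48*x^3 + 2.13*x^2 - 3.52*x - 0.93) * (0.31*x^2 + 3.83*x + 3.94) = -0.7688*x^5 - 8.8381*x^4 - 2.7045*x^3 - 5.3777*x^2 - 17.4307*x - 3.6642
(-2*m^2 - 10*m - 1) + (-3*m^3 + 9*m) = -3*m^3 - 2*m^2 - m - 1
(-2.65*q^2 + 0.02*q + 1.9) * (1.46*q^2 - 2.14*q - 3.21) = -3.869*q^4 + 5.7002*q^3 + 11.2377*q^2 - 4.1302*q - 6.099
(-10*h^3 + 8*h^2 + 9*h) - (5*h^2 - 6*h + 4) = -10*h^3 + 3*h^2 + 15*h - 4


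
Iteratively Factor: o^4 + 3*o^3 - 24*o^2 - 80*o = (o + 4)*(o^3 - o^2 - 20*o) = (o - 5)*(o + 4)*(o^2 + 4*o) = (o - 5)*(o + 4)^2*(o)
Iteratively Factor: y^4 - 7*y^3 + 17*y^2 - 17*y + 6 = (y - 1)*(y^3 - 6*y^2 + 11*y - 6) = (y - 2)*(y - 1)*(y^2 - 4*y + 3) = (y - 2)*(y - 1)^2*(y - 3)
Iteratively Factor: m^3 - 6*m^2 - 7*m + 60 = (m - 4)*(m^2 - 2*m - 15) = (m - 5)*(m - 4)*(m + 3)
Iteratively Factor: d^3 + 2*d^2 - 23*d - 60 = (d + 3)*(d^2 - d - 20) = (d + 3)*(d + 4)*(d - 5)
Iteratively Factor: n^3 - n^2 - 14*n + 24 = (n - 3)*(n^2 + 2*n - 8) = (n - 3)*(n + 4)*(n - 2)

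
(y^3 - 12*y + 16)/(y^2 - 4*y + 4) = y + 4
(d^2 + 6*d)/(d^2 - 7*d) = (d + 6)/(d - 7)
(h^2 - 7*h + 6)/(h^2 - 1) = (h - 6)/(h + 1)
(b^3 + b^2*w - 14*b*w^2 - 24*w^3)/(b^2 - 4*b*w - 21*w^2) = (-b^2 + 2*b*w + 8*w^2)/(-b + 7*w)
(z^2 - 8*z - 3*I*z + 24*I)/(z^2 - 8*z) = (z - 3*I)/z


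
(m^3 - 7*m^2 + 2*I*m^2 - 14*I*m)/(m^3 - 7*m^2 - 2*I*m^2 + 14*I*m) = (m + 2*I)/(m - 2*I)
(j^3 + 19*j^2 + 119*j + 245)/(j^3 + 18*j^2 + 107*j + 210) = (j + 7)/(j + 6)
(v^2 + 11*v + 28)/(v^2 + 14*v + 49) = (v + 4)/(v + 7)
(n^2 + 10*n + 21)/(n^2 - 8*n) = (n^2 + 10*n + 21)/(n*(n - 8))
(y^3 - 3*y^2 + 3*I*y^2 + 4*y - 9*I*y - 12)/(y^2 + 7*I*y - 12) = (y^2 - y*(3 + I) + 3*I)/(y + 3*I)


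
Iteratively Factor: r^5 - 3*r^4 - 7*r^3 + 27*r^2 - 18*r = (r)*(r^4 - 3*r^3 - 7*r^2 + 27*r - 18) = r*(r - 3)*(r^3 - 7*r + 6) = r*(r - 3)*(r - 1)*(r^2 + r - 6) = r*(r - 3)*(r - 1)*(r + 3)*(r - 2)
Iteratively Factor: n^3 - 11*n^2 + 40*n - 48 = (n - 4)*(n^2 - 7*n + 12) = (n - 4)^2*(n - 3)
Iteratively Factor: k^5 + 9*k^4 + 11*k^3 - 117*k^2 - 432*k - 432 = (k + 3)*(k^4 + 6*k^3 - 7*k^2 - 96*k - 144) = (k + 3)*(k + 4)*(k^3 + 2*k^2 - 15*k - 36) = (k + 3)^2*(k + 4)*(k^2 - k - 12) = (k + 3)^3*(k + 4)*(k - 4)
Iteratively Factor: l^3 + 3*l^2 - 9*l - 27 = (l + 3)*(l^2 - 9) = (l - 3)*(l + 3)*(l + 3)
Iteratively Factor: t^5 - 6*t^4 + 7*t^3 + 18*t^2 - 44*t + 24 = (t + 2)*(t^4 - 8*t^3 + 23*t^2 - 28*t + 12) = (t - 2)*(t + 2)*(t^3 - 6*t^2 + 11*t - 6) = (t - 2)^2*(t + 2)*(t^2 - 4*t + 3) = (t - 2)^2*(t - 1)*(t + 2)*(t - 3)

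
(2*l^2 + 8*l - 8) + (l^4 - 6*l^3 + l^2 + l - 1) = l^4 - 6*l^3 + 3*l^2 + 9*l - 9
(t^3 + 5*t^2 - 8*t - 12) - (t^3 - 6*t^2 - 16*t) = 11*t^2 + 8*t - 12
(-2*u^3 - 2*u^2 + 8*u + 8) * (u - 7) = -2*u^4 + 12*u^3 + 22*u^2 - 48*u - 56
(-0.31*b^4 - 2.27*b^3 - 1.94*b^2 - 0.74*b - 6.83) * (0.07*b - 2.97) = -0.0217*b^5 + 0.7618*b^4 + 6.6061*b^3 + 5.71*b^2 + 1.7197*b + 20.2851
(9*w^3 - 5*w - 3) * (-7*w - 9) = -63*w^4 - 81*w^3 + 35*w^2 + 66*w + 27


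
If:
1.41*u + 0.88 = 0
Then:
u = -0.62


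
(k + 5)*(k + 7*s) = k^2 + 7*k*s + 5*k + 35*s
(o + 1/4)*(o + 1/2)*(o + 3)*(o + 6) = o^4 + 39*o^3/4 + 199*o^2/8 + 117*o/8 + 9/4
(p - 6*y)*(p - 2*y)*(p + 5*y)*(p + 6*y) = p^4 + 3*p^3*y - 46*p^2*y^2 - 108*p*y^3 + 360*y^4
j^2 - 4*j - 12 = (j - 6)*(j + 2)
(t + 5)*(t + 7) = t^2 + 12*t + 35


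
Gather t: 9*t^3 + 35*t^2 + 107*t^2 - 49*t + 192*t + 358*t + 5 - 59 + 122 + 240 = 9*t^3 + 142*t^2 + 501*t + 308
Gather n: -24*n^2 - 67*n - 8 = -24*n^2 - 67*n - 8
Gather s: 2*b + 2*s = 2*b + 2*s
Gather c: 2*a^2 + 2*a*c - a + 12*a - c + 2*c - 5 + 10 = 2*a^2 + 11*a + c*(2*a + 1) + 5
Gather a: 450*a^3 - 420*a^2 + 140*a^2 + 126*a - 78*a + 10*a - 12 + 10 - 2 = 450*a^3 - 280*a^2 + 58*a - 4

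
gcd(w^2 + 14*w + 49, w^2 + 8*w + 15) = 1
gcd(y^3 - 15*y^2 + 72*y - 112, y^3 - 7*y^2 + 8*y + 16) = y^2 - 8*y + 16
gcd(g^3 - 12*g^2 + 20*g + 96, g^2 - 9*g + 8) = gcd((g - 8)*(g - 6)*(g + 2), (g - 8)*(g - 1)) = g - 8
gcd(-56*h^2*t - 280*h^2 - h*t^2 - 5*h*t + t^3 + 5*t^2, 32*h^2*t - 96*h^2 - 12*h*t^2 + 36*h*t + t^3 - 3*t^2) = -8*h + t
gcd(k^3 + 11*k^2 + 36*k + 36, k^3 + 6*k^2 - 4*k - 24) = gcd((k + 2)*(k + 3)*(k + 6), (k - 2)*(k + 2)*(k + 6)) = k^2 + 8*k + 12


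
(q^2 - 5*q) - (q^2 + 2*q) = -7*q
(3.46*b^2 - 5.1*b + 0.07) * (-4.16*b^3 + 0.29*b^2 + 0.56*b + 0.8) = -14.3936*b^5 + 22.2194*b^4 + 0.1674*b^3 - 0.0676999999999994*b^2 - 4.0408*b + 0.056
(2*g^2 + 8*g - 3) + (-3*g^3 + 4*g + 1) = -3*g^3 + 2*g^2 + 12*g - 2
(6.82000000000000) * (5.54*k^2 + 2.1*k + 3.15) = 37.7828*k^2 + 14.322*k + 21.483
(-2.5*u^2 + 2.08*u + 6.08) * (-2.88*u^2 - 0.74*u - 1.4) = 7.2*u^4 - 4.1404*u^3 - 15.5496*u^2 - 7.4112*u - 8.512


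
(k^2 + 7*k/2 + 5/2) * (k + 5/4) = k^3 + 19*k^2/4 + 55*k/8 + 25/8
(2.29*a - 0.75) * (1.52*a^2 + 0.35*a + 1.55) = 3.4808*a^3 - 0.3385*a^2 + 3.287*a - 1.1625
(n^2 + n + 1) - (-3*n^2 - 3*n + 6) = 4*n^2 + 4*n - 5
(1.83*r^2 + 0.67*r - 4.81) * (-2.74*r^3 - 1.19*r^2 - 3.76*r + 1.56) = -5.0142*r^5 - 4.0135*r^4 + 5.5013*r^3 + 6.0595*r^2 + 19.1308*r - 7.5036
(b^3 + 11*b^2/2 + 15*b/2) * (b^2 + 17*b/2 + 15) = b^5 + 14*b^4 + 277*b^3/4 + 585*b^2/4 + 225*b/2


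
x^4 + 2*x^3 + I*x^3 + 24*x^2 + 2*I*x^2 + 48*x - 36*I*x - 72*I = (x + 2)*(x - 3*I)*(x - 2*I)*(x + 6*I)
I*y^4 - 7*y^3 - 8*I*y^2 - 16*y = y*(y + 4*I)^2*(I*y + 1)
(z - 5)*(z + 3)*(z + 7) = z^3 + 5*z^2 - 29*z - 105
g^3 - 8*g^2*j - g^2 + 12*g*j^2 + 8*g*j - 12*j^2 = (g - 1)*(g - 6*j)*(g - 2*j)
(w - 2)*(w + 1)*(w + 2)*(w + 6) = w^4 + 7*w^3 + 2*w^2 - 28*w - 24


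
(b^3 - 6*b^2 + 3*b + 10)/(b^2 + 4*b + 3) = (b^2 - 7*b + 10)/(b + 3)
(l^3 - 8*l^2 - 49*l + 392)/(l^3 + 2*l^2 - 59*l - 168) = (l - 7)/(l + 3)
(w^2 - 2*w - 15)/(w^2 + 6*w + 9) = (w - 5)/(w + 3)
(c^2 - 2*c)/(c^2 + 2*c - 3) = c*(c - 2)/(c^2 + 2*c - 3)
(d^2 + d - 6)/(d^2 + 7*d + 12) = (d - 2)/(d + 4)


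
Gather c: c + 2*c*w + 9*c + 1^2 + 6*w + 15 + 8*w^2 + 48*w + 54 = c*(2*w + 10) + 8*w^2 + 54*w + 70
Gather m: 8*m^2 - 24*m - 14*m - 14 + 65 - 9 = 8*m^2 - 38*m + 42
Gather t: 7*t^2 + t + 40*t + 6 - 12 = 7*t^2 + 41*t - 6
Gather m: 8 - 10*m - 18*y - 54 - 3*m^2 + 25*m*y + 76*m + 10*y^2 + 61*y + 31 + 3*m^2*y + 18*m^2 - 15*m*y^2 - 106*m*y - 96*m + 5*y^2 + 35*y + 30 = m^2*(3*y + 15) + m*(-15*y^2 - 81*y - 30) + 15*y^2 + 78*y + 15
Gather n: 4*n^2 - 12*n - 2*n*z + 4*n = 4*n^2 + n*(-2*z - 8)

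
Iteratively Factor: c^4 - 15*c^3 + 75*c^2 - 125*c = (c - 5)*(c^3 - 10*c^2 + 25*c) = (c - 5)^2*(c^2 - 5*c) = (c - 5)^3*(c)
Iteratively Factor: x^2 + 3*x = (x)*(x + 3)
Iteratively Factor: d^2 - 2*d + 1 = (d - 1)*(d - 1)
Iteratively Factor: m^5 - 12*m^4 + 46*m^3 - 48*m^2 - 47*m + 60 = (m - 4)*(m^4 - 8*m^3 + 14*m^2 + 8*m - 15) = (m - 5)*(m - 4)*(m^3 - 3*m^2 - m + 3) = (m - 5)*(m - 4)*(m - 3)*(m^2 - 1) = (m - 5)*(m - 4)*(m - 3)*(m + 1)*(m - 1)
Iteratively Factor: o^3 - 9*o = (o - 3)*(o^2 + 3*o) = o*(o - 3)*(o + 3)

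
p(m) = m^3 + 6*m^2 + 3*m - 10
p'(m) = 3*m^2 + 12*m + 3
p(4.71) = 241.72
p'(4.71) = 126.07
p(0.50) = -6.88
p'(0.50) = 9.75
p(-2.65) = 5.58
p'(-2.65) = -7.73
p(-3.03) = 8.18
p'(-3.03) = -5.82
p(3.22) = 95.26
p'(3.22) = 72.75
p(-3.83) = 10.34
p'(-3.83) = 1.05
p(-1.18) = -6.83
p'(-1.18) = -6.98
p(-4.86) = 2.35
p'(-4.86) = 15.54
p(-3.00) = 8.00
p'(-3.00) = -6.00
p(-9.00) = -280.00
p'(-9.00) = 138.00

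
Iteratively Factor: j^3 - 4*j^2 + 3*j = (j - 3)*(j^2 - j) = j*(j - 3)*(j - 1)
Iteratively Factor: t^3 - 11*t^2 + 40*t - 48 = (t - 4)*(t^2 - 7*t + 12) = (t - 4)^2*(t - 3)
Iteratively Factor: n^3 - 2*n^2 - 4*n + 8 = (n + 2)*(n^2 - 4*n + 4) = (n - 2)*(n + 2)*(n - 2)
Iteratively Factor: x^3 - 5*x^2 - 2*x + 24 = (x - 4)*(x^2 - x - 6) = (x - 4)*(x + 2)*(x - 3)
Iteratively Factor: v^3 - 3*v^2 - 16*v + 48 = (v - 3)*(v^2 - 16) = (v - 3)*(v + 4)*(v - 4)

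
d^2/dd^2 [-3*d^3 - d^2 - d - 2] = -18*d - 2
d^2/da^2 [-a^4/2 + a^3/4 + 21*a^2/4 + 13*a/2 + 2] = -6*a^2 + 3*a/2 + 21/2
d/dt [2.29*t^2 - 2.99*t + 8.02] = 4.58*t - 2.99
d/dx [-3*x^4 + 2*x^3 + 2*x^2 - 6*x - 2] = -12*x^3 + 6*x^2 + 4*x - 6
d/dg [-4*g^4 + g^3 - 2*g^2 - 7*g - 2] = -16*g^3 + 3*g^2 - 4*g - 7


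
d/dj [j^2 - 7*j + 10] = 2*j - 7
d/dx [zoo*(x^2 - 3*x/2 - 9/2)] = zoo*(x + 1)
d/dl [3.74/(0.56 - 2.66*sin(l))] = 9.9484*cos(l)/(2.66*sin(l) - 0.56)^2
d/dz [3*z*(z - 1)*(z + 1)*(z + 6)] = 12*z^3 + 54*z^2 - 6*z - 18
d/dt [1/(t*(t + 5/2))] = 2*(-4*t - 5)/(t^2*(4*t^2 + 20*t + 25))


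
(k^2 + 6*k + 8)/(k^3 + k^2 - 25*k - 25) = (k^2 + 6*k + 8)/(k^3 + k^2 - 25*k - 25)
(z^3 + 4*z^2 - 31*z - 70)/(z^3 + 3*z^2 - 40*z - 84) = (z - 5)/(z - 6)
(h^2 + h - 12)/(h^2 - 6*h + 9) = (h + 4)/(h - 3)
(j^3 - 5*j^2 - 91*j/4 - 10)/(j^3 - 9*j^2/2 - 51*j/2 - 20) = (j + 1/2)/(j + 1)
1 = 1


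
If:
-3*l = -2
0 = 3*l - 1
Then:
No Solution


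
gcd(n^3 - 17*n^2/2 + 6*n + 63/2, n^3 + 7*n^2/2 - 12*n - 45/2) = n^2 - 3*n/2 - 9/2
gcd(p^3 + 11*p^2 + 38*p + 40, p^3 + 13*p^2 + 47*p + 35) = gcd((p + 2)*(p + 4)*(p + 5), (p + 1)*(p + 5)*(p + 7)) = p + 5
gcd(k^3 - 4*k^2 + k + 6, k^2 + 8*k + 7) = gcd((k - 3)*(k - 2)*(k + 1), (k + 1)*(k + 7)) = k + 1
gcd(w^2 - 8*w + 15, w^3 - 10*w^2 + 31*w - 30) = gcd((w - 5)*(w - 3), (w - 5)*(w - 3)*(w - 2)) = w^2 - 8*w + 15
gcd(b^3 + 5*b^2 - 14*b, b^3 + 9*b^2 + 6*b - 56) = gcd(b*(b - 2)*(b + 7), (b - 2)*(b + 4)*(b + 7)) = b^2 + 5*b - 14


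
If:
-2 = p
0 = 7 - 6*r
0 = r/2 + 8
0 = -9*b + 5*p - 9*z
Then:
No Solution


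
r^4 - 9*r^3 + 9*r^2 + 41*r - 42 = (r - 7)*(r - 3)*(r - 1)*(r + 2)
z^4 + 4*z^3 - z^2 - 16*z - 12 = (z - 2)*(z + 1)*(z + 2)*(z + 3)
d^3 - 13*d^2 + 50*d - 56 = (d - 7)*(d - 4)*(d - 2)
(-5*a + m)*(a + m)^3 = -5*a^4 - 14*a^3*m - 12*a^2*m^2 - 2*a*m^3 + m^4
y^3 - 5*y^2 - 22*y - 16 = (y - 8)*(y + 1)*(y + 2)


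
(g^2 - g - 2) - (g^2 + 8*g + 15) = -9*g - 17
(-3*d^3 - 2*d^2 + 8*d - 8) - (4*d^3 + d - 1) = -7*d^3 - 2*d^2 + 7*d - 7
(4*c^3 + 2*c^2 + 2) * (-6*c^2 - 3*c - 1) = -24*c^5 - 24*c^4 - 10*c^3 - 14*c^2 - 6*c - 2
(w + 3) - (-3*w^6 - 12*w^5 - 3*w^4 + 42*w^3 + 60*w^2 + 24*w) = 3*w^6 + 12*w^5 + 3*w^4 - 42*w^3 - 60*w^2 - 23*w + 3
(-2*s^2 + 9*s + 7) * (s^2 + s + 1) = -2*s^4 + 7*s^3 + 14*s^2 + 16*s + 7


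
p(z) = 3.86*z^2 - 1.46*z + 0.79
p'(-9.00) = -70.94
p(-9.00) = 326.59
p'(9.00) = 68.02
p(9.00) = 300.31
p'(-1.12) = -10.11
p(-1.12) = 7.27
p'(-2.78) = -22.92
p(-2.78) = 34.68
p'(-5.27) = -42.14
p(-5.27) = 115.69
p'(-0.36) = -4.24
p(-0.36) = 1.82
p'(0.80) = 4.72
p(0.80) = 2.09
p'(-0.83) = -7.87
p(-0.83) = 4.66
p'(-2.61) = -21.61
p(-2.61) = 30.90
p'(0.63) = 3.40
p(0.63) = 1.40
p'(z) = 7.72*z - 1.46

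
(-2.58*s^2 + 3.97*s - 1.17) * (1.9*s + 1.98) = -4.902*s^3 + 2.4346*s^2 + 5.6376*s - 2.3166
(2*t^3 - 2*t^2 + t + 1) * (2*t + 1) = 4*t^4 - 2*t^3 + 3*t + 1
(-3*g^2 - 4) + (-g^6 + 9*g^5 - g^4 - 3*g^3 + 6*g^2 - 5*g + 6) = -g^6 + 9*g^5 - g^4 - 3*g^3 + 3*g^2 - 5*g + 2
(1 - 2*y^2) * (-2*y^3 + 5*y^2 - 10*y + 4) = 4*y^5 - 10*y^4 + 18*y^3 - 3*y^2 - 10*y + 4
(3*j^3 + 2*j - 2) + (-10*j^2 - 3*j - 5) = 3*j^3 - 10*j^2 - j - 7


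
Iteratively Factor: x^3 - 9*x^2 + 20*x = (x - 4)*(x^2 - 5*x) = (x - 5)*(x - 4)*(x)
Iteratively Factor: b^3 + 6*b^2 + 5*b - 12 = (b + 3)*(b^2 + 3*b - 4) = (b - 1)*(b + 3)*(b + 4)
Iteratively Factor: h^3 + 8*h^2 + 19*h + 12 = (h + 4)*(h^2 + 4*h + 3) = (h + 3)*(h + 4)*(h + 1)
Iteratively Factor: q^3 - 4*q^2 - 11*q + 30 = (q + 3)*(q^2 - 7*q + 10) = (q - 5)*(q + 3)*(q - 2)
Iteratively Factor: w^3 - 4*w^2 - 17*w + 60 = (w - 5)*(w^2 + w - 12) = (w - 5)*(w + 4)*(w - 3)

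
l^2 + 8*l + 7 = (l + 1)*(l + 7)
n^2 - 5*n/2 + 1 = (n - 2)*(n - 1/2)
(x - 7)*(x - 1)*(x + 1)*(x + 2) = x^4 - 5*x^3 - 15*x^2 + 5*x + 14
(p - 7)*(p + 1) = p^2 - 6*p - 7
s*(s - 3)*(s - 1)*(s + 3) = s^4 - s^3 - 9*s^2 + 9*s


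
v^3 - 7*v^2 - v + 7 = (v - 7)*(v - 1)*(v + 1)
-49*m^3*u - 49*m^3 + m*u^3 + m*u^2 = (-7*m + u)*(7*m + u)*(m*u + m)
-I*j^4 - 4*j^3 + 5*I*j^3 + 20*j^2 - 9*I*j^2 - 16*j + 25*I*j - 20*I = (j - 4)*(j - 5*I)*(j + I)*(-I*j + I)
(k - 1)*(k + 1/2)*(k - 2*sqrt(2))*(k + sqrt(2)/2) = k^4 - 3*sqrt(2)*k^3/2 - k^3/2 - 5*k^2/2 + 3*sqrt(2)*k^2/4 + k + 3*sqrt(2)*k/4 + 1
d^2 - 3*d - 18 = (d - 6)*(d + 3)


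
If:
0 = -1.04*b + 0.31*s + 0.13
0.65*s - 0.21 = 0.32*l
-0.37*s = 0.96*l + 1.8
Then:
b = -0.03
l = -1.68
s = -0.50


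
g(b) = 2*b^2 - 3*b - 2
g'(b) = 4*b - 3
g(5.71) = 46.08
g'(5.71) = 19.84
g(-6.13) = 91.54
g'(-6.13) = -27.52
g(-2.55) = 18.66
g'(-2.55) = -13.20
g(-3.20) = 28.08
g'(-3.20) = -15.80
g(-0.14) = -1.54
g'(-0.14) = -3.56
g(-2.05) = 12.56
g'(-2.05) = -11.20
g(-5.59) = 77.27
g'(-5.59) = -25.36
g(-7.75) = 141.38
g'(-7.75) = -34.00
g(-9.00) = 187.00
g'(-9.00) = -39.00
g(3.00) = 7.00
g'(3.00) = 9.00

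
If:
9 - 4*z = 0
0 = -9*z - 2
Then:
No Solution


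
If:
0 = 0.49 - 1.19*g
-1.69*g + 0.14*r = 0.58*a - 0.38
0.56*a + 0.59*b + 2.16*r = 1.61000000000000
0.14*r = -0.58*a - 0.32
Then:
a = -0.55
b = 3.30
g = 0.41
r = -0.01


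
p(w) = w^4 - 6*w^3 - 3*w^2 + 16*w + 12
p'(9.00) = 1420.00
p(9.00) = 2100.00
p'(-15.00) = -17444.00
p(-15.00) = 69972.00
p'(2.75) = -53.44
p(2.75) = -34.28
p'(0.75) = 3.06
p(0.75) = 20.10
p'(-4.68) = -760.18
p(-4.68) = 966.15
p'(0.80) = 1.73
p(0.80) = 20.22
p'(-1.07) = -3.09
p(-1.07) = 0.11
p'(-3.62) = -387.91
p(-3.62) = 371.12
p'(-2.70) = -177.75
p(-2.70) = 118.17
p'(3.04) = -56.21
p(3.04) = -50.24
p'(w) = 4*w^3 - 18*w^2 - 6*w + 16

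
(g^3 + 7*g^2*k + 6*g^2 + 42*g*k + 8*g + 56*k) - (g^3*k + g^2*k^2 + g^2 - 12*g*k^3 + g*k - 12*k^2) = -g^3*k + g^3 - g^2*k^2 + 7*g^2*k + 5*g^2 + 12*g*k^3 + 41*g*k + 8*g + 12*k^2 + 56*k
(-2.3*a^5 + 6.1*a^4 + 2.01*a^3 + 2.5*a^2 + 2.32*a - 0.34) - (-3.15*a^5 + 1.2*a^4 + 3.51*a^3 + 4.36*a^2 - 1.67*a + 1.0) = 0.85*a^5 + 4.9*a^4 - 1.5*a^3 - 1.86*a^2 + 3.99*a - 1.34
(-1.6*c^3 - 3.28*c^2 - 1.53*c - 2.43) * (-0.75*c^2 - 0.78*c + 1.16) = 1.2*c^5 + 3.708*c^4 + 1.8499*c^3 - 0.788899999999999*c^2 + 0.1206*c - 2.8188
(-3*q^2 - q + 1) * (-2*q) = 6*q^3 + 2*q^2 - 2*q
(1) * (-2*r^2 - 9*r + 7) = -2*r^2 - 9*r + 7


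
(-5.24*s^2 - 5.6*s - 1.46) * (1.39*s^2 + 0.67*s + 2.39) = -7.2836*s^4 - 11.2948*s^3 - 18.305*s^2 - 14.3622*s - 3.4894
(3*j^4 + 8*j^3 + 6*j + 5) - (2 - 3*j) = 3*j^4 + 8*j^3 + 9*j + 3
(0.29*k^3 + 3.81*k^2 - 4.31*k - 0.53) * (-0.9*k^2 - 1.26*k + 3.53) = -0.261*k^5 - 3.7944*k^4 + 0.102099999999999*k^3 + 19.3569*k^2 - 14.5465*k - 1.8709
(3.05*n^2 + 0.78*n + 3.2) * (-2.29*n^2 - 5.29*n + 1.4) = -6.9845*n^4 - 17.9207*n^3 - 7.1842*n^2 - 15.836*n + 4.48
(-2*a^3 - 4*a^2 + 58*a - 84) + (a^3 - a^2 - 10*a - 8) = -a^3 - 5*a^2 + 48*a - 92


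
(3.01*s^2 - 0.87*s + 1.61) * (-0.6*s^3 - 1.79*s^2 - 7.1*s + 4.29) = -1.806*s^5 - 4.8659*s^4 - 20.7797*s^3 + 16.208*s^2 - 15.1633*s + 6.9069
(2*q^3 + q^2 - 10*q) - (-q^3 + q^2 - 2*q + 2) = 3*q^3 - 8*q - 2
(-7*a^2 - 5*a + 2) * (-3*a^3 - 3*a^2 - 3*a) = 21*a^5 + 36*a^4 + 30*a^3 + 9*a^2 - 6*a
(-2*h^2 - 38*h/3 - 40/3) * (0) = 0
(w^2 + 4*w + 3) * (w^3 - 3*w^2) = w^5 + w^4 - 9*w^3 - 9*w^2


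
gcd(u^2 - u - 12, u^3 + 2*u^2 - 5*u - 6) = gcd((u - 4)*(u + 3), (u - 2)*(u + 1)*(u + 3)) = u + 3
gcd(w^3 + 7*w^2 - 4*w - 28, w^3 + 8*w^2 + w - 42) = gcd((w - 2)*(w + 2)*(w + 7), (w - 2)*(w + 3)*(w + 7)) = w^2 + 5*w - 14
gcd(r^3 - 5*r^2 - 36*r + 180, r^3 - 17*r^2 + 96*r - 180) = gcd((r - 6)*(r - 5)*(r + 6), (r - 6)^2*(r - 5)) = r^2 - 11*r + 30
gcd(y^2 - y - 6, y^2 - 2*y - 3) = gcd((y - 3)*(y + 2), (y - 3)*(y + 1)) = y - 3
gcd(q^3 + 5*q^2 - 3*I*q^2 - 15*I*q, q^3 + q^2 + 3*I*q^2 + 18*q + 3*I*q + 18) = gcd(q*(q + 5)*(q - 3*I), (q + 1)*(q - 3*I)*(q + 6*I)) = q - 3*I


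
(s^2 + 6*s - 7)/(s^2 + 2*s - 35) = (s - 1)/(s - 5)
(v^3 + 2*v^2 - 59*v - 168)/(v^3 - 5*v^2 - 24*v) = (v + 7)/v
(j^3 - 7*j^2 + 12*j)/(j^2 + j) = (j^2 - 7*j + 12)/(j + 1)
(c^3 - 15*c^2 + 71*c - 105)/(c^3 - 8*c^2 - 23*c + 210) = (c^2 - 8*c + 15)/(c^2 - c - 30)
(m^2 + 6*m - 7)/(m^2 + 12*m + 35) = (m - 1)/(m + 5)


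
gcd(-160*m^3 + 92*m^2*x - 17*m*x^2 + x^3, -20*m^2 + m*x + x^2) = -4*m + x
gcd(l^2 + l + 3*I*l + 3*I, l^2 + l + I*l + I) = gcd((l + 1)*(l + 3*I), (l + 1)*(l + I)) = l + 1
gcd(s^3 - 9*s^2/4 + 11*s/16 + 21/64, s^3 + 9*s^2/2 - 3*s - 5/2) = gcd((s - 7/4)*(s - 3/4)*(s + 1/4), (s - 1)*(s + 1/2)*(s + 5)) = 1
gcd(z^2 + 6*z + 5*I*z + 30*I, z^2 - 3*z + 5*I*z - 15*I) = z + 5*I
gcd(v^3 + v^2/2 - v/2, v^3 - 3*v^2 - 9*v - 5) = v + 1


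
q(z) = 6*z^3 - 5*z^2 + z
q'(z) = 18*z^2 - 10*z + 1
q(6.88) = 1724.17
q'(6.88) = 784.22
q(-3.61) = -351.05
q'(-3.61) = 271.68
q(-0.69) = -5.04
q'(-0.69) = 16.47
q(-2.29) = -100.56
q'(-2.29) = 118.29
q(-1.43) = -29.20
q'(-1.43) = 52.11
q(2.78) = 93.05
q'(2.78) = 112.31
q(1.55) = 11.88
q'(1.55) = 28.74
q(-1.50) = -33.00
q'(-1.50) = 56.50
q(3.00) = 120.00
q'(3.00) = 133.00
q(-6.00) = -1482.00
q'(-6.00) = 709.00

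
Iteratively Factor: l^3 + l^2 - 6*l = (l - 2)*(l^2 + 3*l) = (l - 2)*(l + 3)*(l)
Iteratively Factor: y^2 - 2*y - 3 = (y + 1)*(y - 3)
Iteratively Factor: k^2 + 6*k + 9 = (k + 3)*(k + 3)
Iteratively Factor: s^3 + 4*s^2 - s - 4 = (s + 4)*(s^2 - 1) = (s - 1)*(s + 4)*(s + 1)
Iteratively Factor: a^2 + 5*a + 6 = (a + 2)*(a + 3)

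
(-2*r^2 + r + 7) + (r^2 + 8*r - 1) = -r^2 + 9*r + 6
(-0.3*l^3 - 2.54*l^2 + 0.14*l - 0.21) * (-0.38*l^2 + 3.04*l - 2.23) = 0.114*l^5 + 0.0532000000000001*l^4 - 7.1058*l^3 + 6.1696*l^2 - 0.9506*l + 0.4683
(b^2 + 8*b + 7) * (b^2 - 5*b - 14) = b^4 + 3*b^3 - 47*b^2 - 147*b - 98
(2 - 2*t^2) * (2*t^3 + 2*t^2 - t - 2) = -4*t^5 - 4*t^4 + 6*t^3 + 8*t^2 - 2*t - 4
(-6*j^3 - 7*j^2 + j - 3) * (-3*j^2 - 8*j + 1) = 18*j^5 + 69*j^4 + 47*j^3 - 6*j^2 + 25*j - 3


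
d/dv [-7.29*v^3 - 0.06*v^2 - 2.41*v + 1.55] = -21.87*v^2 - 0.12*v - 2.41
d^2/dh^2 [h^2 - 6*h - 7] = 2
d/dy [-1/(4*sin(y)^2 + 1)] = 4*sin(2*y)/(3 - 2*cos(2*y))^2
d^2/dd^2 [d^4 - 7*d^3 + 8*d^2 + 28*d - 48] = 12*d^2 - 42*d + 16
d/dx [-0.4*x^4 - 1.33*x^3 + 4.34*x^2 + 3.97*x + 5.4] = -1.6*x^3 - 3.99*x^2 + 8.68*x + 3.97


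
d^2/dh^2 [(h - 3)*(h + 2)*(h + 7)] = 6*h + 12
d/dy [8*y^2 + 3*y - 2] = 16*y + 3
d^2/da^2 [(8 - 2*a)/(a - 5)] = -4/(a - 5)^3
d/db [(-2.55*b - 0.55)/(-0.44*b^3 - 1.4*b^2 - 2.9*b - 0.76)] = (-2.244*b^3 - 4.296*b^2 - 1.54*b + 0.343)/(0.1936*b^6 + 1.232*b^5 + 4.512*b^4 + 8.7888*b^3 + 10.538*b^2 + 4.408*b + 0.5776)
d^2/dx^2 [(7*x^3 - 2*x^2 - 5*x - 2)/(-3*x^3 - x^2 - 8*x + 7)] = 2*(39*x^6 + 639*x^5 - 873*x^4 - 286*x^3 + 1998*x^2 - 750*x + 520)/(27*x^9 + 27*x^8 + 225*x^7 - 44*x^6 + 474*x^5 - 837*x^4 + 617*x^3 - 1197*x^2 + 1176*x - 343)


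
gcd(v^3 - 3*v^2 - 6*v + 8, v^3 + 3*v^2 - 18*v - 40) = v^2 - 2*v - 8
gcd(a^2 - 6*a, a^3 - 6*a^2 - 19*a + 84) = 1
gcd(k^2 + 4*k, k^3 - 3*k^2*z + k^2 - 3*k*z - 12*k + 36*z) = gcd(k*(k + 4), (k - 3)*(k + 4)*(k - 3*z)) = k + 4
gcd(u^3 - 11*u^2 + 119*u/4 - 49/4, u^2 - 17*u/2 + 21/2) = u - 7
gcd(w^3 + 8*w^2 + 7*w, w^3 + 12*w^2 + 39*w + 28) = w^2 + 8*w + 7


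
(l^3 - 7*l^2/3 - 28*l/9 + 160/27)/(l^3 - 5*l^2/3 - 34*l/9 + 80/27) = (3*l - 4)/(3*l - 2)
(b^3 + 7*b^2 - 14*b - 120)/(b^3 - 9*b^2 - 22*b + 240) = (b^2 + 2*b - 24)/(b^2 - 14*b + 48)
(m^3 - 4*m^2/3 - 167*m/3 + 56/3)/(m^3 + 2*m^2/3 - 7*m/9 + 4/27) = 9*(m^2 - m - 56)/(9*m^2 + 9*m - 4)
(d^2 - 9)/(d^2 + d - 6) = (d - 3)/(d - 2)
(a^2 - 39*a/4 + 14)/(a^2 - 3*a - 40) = (a - 7/4)/(a + 5)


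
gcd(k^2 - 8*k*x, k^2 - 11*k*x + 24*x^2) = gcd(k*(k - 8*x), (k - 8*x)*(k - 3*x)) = -k + 8*x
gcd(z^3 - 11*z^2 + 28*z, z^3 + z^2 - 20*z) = z^2 - 4*z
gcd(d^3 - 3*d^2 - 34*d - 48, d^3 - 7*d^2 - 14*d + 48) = d^2 - 5*d - 24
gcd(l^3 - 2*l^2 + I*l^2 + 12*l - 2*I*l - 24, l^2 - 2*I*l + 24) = l + 4*I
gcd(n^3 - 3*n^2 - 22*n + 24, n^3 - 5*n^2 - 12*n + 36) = n - 6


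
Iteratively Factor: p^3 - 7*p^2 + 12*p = (p - 3)*(p^2 - 4*p) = (p - 4)*(p - 3)*(p)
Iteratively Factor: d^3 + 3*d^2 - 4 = (d + 2)*(d^2 + d - 2) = (d + 2)^2*(d - 1)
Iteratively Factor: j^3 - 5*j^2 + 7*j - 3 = (j - 1)*(j^2 - 4*j + 3) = (j - 1)^2*(j - 3)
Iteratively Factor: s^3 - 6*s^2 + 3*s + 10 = (s + 1)*(s^2 - 7*s + 10) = (s - 5)*(s + 1)*(s - 2)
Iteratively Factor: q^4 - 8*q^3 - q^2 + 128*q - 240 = (q + 4)*(q^3 - 12*q^2 + 47*q - 60) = (q - 5)*(q + 4)*(q^2 - 7*q + 12) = (q - 5)*(q - 4)*(q + 4)*(q - 3)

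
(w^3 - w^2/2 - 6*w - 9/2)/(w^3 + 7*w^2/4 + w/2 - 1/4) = 2*(2*w^2 - 3*w - 9)/(4*w^2 + 3*w - 1)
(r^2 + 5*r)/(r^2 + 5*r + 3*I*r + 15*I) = r/(r + 3*I)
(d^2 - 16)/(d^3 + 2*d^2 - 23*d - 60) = (d - 4)/(d^2 - 2*d - 15)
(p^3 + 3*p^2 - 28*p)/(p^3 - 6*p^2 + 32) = p*(p + 7)/(p^2 - 2*p - 8)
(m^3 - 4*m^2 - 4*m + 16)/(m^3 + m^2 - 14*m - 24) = (m - 2)/(m + 3)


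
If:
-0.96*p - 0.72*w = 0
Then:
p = -0.75*w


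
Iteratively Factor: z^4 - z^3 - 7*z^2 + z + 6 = (z - 3)*(z^3 + 2*z^2 - z - 2) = (z - 3)*(z - 1)*(z^2 + 3*z + 2) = (z - 3)*(z - 1)*(z + 2)*(z + 1)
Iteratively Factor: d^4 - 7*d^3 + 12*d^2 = (d)*(d^3 - 7*d^2 + 12*d) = d^2*(d^2 - 7*d + 12) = d^2*(d - 4)*(d - 3)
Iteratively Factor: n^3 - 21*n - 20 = (n + 1)*(n^2 - n - 20) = (n - 5)*(n + 1)*(n + 4)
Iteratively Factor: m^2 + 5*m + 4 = (m + 4)*(m + 1)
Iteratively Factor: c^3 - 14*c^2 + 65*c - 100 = (c - 4)*(c^2 - 10*c + 25) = (c - 5)*(c - 4)*(c - 5)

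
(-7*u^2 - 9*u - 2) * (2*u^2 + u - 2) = -14*u^4 - 25*u^3 + u^2 + 16*u + 4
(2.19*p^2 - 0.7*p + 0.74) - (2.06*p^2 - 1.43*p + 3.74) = 0.13*p^2 + 0.73*p - 3.0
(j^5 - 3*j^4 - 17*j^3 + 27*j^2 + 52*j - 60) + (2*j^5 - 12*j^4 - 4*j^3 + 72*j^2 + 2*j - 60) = 3*j^5 - 15*j^4 - 21*j^3 + 99*j^2 + 54*j - 120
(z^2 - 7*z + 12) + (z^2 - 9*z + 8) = 2*z^2 - 16*z + 20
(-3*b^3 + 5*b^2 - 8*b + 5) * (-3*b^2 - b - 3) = 9*b^5 - 12*b^4 + 28*b^3 - 22*b^2 + 19*b - 15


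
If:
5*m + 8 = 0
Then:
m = -8/5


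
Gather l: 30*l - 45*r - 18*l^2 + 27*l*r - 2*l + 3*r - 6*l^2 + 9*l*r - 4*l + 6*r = -24*l^2 + l*(36*r + 24) - 36*r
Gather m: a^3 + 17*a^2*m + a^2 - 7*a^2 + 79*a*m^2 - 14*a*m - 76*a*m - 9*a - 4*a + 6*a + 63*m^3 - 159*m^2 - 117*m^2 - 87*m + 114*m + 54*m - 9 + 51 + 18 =a^3 - 6*a^2 - 7*a + 63*m^3 + m^2*(79*a - 276) + m*(17*a^2 - 90*a + 81) + 60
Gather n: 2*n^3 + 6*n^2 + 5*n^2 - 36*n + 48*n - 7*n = 2*n^3 + 11*n^2 + 5*n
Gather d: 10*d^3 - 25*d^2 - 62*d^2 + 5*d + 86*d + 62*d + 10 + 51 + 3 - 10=10*d^3 - 87*d^2 + 153*d + 54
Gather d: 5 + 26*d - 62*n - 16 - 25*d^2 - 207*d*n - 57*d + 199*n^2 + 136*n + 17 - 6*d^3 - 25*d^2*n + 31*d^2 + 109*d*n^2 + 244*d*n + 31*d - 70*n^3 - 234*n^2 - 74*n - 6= -6*d^3 + d^2*(6 - 25*n) + d*(109*n^2 + 37*n) - 70*n^3 - 35*n^2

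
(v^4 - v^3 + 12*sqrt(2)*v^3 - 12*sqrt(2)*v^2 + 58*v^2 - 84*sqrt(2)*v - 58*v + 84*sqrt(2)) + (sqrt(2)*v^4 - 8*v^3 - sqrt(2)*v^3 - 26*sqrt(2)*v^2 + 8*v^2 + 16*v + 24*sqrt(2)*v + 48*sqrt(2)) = v^4 + sqrt(2)*v^4 - 9*v^3 + 11*sqrt(2)*v^3 - 38*sqrt(2)*v^2 + 66*v^2 - 60*sqrt(2)*v - 42*v + 132*sqrt(2)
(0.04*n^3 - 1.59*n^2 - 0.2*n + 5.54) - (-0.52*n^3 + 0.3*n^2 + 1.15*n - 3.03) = 0.56*n^3 - 1.89*n^2 - 1.35*n + 8.57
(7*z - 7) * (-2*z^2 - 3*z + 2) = -14*z^3 - 7*z^2 + 35*z - 14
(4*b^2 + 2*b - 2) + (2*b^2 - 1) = 6*b^2 + 2*b - 3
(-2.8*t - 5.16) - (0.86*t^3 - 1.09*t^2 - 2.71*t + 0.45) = -0.86*t^3 + 1.09*t^2 - 0.0899999999999999*t - 5.61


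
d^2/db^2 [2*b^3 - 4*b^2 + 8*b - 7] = 12*b - 8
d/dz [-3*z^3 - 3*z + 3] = -9*z^2 - 3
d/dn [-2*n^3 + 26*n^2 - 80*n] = -6*n^2 + 52*n - 80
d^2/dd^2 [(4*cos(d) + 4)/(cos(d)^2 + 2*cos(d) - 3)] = -((cos(2*d) - 1)^2 + 173*cos(d) + 54*cos(2*d) + 3*cos(3*d) + 154)/((cos(d) - 1)^2*(cos(d) + 3)^3)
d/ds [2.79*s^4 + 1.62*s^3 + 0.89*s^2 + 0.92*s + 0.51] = 11.16*s^3 + 4.86*s^2 + 1.78*s + 0.92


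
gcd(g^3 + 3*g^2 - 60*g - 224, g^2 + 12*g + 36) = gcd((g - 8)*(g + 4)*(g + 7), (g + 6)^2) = 1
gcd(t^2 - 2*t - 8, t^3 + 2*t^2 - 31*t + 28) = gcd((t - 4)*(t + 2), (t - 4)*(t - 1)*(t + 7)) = t - 4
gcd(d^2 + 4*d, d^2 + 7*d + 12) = d + 4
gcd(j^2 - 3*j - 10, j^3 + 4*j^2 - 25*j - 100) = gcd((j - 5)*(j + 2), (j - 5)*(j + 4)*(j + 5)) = j - 5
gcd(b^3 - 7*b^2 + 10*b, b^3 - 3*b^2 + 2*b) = b^2 - 2*b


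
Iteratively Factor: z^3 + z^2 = (z + 1)*(z^2) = z*(z + 1)*(z)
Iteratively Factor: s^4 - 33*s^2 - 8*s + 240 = (s - 5)*(s^3 + 5*s^2 - 8*s - 48) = (s - 5)*(s + 4)*(s^2 + s - 12) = (s - 5)*(s + 4)^2*(s - 3)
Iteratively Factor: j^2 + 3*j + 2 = (j + 2)*(j + 1)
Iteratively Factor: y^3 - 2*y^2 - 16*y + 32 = (y - 4)*(y^2 + 2*y - 8) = (y - 4)*(y + 4)*(y - 2)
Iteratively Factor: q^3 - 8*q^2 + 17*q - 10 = (q - 1)*(q^2 - 7*q + 10) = (q - 5)*(q - 1)*(q - 2)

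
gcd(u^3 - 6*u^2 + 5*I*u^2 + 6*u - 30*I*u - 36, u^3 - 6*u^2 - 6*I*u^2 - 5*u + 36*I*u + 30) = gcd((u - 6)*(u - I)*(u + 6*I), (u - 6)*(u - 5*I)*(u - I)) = u^2 + u*(-6 - I) + 6*I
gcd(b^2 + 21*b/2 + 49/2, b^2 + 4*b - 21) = b + 7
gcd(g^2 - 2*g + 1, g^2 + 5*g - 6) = g - 1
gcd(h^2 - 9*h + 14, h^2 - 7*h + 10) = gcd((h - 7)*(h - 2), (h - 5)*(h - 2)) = h - 2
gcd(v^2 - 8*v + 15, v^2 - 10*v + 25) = v - 5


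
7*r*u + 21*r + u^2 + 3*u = (7*r + u)*(u + 3)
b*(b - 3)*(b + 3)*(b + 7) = b^4 + 7*b^3 - 9*b^2 - 63*b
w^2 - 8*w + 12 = (w - 6)*(w - 2)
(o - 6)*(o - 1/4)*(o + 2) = o^3 - 17*o^2/4 - 11*o + 3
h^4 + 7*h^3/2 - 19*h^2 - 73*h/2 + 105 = (h - 3)*(h - 2)*(h + 7/2)*(h + 5)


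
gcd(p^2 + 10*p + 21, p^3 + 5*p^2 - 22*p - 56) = p + 7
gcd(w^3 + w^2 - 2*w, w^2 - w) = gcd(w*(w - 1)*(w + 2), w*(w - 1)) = w^2 - w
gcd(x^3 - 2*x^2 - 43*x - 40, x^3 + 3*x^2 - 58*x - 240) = x^2 - 3*x - 40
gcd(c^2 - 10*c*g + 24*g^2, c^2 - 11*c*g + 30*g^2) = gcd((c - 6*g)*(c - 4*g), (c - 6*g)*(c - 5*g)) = c - 6*g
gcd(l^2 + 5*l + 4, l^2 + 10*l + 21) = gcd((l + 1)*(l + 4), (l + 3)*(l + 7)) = 1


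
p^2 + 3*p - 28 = (p - 4)*(p + 7)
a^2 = a^2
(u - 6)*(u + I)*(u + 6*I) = u^3 - 6*u^2 + 7*I*u^2 - 6*u - 42*I*u + 36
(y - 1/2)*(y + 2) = y^2 + 3*y/2 - 1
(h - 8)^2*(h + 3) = h^3 - 13*h^2 + 16*h + 192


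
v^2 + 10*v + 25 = (v + 5)^2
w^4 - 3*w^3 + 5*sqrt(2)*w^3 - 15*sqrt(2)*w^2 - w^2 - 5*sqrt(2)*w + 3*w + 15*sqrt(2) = (w - 3)*(w - 1)*(w + 1)*(w + 5*sqrt(2))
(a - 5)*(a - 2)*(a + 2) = a^3 - 5*a^2 - 4*a + 20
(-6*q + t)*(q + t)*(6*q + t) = -36*q^3 - 36*q^2*t + q*t^2 + t^3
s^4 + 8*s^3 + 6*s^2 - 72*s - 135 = (s - 3)*(s + 3)^2*(s + 5)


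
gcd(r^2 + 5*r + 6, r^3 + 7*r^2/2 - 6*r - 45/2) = r + 3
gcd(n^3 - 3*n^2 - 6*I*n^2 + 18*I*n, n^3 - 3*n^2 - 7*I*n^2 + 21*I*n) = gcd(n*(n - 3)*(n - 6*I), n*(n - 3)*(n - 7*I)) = n^2 - 3*n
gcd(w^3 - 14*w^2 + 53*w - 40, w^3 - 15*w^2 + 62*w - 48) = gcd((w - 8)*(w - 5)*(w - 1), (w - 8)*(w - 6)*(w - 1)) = w^2 - 9*w + 8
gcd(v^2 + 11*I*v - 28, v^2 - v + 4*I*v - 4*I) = v + 4*I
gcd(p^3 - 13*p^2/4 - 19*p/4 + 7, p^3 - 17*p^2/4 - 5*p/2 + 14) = p^2 - 9*p/4 - 7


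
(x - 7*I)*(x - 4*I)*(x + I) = x^3 - 10*I*x^2 - 17*x - 28*I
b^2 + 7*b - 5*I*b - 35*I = (b + 7)*(b - 5*I)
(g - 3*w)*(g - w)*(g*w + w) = g^3*w - 4*g^2*w^2 + g^2*w + 3*g*w^3 - 4*g*w^2 + 3*w^3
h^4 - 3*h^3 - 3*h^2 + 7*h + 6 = (h - 3)*(h - 2)*(h + 1)^2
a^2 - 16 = (a - 4)*(a + 4)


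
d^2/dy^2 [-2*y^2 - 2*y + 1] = -4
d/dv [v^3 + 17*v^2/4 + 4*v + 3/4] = 3*v^2 + 17*v/2 + 4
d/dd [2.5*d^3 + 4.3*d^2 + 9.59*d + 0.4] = 7.5*d^2 + 8.6*d + 9.59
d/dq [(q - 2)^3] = 3*(q - 2)^2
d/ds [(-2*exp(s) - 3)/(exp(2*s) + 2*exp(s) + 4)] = 2*((exp(s) + 1)*(2*exp(s) + 3) - exp(2*s) - 2*exp(s) - 4)*exp(s)/(exp(2*s) + 2*exp(s) + 4)^2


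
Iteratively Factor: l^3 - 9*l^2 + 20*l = (l - 4)*(l^2 - 5*l) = l*(l - 4)*(l - 5)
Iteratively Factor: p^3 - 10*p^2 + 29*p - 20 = (p - 1)*(p^2 - 9*p + 20) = (p - 4)*(p - 1)*(p - 5)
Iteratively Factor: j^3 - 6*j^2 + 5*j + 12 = (j - 4)*(j^2 - 2*j - 3) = (j - 4)*(j + 1)*(j - 3)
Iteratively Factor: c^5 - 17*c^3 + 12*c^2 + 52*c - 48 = (c + 4)*(c^4 - 4*c^3 - c^2 + 16*c - 12) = (c + 2)*(c + 4)*(c^3 - 6*c^2 + 11*c - 6) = (c - 1)*(c + 2)*(c + 4)*(c^2 - 5*c + 6) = (c - 2)*(c - 1)*(c + 2)*(c + 4)*(c - 3)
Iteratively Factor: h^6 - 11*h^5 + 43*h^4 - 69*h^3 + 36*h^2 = (h - 1)*(h^5 - 10*h^4 + 33*h^3 - 36*h^2) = (h - 3)*(h - 1)*(h^4 - 7*h^3 + 12*h^2) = (h - 3)^2*(h - 1)*(h^3 - 4*h^2) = h*(h - 3)^2*(h - 1)*(h^2 - 4*h) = h^2*(h - 3)^2*(h - 1)*(h - 4)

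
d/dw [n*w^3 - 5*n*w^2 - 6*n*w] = n*(3*w^2 - 10*w - 6)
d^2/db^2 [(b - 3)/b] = -6/b^3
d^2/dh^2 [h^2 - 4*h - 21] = 2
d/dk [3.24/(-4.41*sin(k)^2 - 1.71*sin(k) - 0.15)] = (28.5768*sin(k) + 5.5404)*cos(k)/(4.41*sin(k)^2 + 1.71*sin(k) + 0.15)^2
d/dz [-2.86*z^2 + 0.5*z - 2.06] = 0.5 - 5.72*z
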